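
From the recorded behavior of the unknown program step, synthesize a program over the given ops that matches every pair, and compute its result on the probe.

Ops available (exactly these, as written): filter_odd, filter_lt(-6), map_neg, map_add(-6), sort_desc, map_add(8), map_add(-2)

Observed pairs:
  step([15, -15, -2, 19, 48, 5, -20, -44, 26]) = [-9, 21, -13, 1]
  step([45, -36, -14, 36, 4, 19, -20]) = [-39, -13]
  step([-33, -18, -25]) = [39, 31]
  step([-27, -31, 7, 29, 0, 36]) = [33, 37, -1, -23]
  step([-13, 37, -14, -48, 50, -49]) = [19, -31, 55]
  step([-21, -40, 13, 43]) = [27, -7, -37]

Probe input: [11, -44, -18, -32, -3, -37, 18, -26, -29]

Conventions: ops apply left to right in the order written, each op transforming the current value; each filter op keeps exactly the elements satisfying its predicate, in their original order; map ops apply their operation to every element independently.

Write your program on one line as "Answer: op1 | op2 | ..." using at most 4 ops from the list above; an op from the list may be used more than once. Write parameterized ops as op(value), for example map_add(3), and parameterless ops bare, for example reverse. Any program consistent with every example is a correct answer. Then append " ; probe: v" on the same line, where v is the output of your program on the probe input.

map_add(-6) | filter_odd | map_neg ; probe: [-5, 9, 43, 35]

Check, running the answer program on each example:
  [15, -15, -2, 19, 48, 5, -20, -44, 26] -> [9, -21, -8, 13, 42, -1, -26, -50, 20] -> [9, -21, 13, -1] -> [-9, 21, -13, 1]
  [45, -36, -14, 36, 4, 19, -20] -> [39, -42, -20, 30, -2, 13, -26] -> [39, 13] -> [-39, -13]
  [-33, -18, -25] -> [-39, -24, -31] -> [-39, -31] -> [39, 31]
  [-27, -31, 7, 29, 0, 36] -> [-33, -37, 1, 23, -6, 30] -> [-33, -37, 1, 23] -> [33, 37, -1, -23]
  [-13, 37, -14, -48, 50, -49] -> [-19, 31, -20, -54, 44, -55] -> [-19, 31, -55] -> [19, -31, 55]
  [-21, -40, 13, 43] -> [-27, -46, 7, 37] -> [-27, 7, 37] -> [27, -7, -37]
  probe: [11, -44, -18, -32, -3, -37, 18, -26, -29] -> [5, -50, -24, -38, -9, -43, 12, -32, -35] -> [5, -9, -43, -35] -> [-5, 9, 43, 35]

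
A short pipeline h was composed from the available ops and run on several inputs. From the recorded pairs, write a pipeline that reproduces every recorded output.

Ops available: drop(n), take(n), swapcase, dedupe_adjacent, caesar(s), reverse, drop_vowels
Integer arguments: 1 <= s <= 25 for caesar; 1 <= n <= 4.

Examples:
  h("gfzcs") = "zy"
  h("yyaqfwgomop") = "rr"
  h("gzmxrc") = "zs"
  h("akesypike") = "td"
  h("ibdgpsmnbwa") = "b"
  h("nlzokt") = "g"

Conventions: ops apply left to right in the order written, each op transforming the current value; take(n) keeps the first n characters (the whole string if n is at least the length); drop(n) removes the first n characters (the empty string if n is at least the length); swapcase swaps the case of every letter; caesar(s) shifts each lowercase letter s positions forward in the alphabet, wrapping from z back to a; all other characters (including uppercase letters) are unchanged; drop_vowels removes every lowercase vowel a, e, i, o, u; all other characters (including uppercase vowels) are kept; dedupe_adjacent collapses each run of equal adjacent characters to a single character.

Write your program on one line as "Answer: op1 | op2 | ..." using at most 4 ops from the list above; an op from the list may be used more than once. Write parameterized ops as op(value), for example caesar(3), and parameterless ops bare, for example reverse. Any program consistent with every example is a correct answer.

take(2) | caesar(19) | drop_vowels

Check, running the answer program on each example:
  "gfzcs" -> "gf" -> "zy" -> "zy"
  "yyaqfwgomop" -> "yy" -> "rr" -> "rr"
  "gzmxrc" -> "gz" -> "zs" -> "zs"
  "akesypike" -> "ak" -> "td" -> "td"
  "ibdgpsmnbwa" -> "ib" -> "bu" -> "b"
  "nlzokt" -> "nl" -> "ge" -> "g"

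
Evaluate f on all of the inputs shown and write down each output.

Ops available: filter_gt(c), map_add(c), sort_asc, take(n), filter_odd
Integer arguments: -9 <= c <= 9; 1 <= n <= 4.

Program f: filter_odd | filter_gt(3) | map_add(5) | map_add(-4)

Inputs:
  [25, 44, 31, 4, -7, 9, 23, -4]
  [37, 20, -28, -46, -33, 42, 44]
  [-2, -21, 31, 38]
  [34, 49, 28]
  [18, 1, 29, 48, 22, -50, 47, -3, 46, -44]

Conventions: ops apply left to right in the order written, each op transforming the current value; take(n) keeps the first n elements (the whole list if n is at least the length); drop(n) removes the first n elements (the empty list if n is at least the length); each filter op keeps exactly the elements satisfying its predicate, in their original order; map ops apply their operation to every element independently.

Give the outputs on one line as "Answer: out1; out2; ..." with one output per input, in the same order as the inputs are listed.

Execution, op by op:
  [25, 44, 31, 4, -7, 9, 23, -4] -> [25, 31, -7, 9, 23] -> [25, 31, 9, 23] -> [30, 36, 14, 28] -> [26, 32, 10, 24]
  [37, 20, -28, -46, -33, 42, 44] -> [37, -33] -> [37] -> [42] -> [38]
  [-2, -21, 31, 38] -> [-21, 31] -> [31] -> [36] -> [32]
  [34, 49, 28] -> [49] -> [49] -> [54] -> [50]
  [18, 1, 29, 48, 22, -50, 47, -3, 46, -44] -> [1, 29, 47, -3] -> [29, 47] -> [34, 52] -> [30, 48]

[26, 32, 10, 24]; [38]; [32]; [50]; [30, 48]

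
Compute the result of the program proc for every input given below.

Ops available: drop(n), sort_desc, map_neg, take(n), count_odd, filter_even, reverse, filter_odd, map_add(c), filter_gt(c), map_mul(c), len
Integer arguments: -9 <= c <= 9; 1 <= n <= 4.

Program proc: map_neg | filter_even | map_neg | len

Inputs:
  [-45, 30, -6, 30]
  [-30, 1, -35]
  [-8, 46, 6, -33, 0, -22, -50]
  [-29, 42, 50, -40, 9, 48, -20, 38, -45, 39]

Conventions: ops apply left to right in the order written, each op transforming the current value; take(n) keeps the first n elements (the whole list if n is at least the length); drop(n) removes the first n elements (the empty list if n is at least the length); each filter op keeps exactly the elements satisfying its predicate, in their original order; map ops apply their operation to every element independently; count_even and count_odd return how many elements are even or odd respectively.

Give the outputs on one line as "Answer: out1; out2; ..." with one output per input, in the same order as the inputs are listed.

Execution, op by op:
  [-45, 30, -6, 30] -> [45, -30, 6, -30] -> [-30, 6, -30] -> [30, -6, 30] -> 3
  [-30, 1, -35] -> [30, -1, 35] -> [30] -> [-30] -> 1
  [-8, 46, 6, -33, 0, -22, -50] -> [8, -46, -6, 33, 0, 22, 50] -> [8, -46, -6, 0, 22, 50] -> [-8, 46, 6, 0, -22, -50] -> 6
  [-29, 42, 50, -40, 9, 48, -20, 38, -45, 39] -> [29, -42, -50, 40, -9, -48, 20, -38, 45, -39] -> [-42, -50, 40, -48, 20, -38] -> [42, 50, -40, 48, -20, 38] -> 6

3; 1; 6; 6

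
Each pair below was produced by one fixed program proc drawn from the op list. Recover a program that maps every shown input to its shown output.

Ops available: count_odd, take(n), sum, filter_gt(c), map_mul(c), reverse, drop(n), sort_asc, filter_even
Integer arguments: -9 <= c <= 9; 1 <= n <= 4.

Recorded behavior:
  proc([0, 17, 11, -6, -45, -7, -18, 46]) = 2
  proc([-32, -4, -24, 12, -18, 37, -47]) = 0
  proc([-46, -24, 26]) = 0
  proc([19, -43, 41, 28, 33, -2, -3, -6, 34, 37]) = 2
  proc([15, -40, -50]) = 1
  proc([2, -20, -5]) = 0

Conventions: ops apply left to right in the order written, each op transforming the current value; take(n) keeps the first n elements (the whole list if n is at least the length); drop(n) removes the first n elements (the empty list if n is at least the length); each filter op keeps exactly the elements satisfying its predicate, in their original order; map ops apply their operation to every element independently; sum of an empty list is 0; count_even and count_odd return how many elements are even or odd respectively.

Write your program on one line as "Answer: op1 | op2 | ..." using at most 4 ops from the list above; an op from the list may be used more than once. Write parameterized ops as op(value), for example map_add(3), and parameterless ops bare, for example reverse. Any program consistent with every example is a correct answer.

take(4) | filter_gt(4) | sort_asc | count_odd

Check, running the answer program on each example:
  [0, 17, 11, -6, -45, -7, -18, 46] -> [0, 17, 11, -6] -> [17, 11] -> [11, 17] -> 2
  [-32, -4, -24, 12, -18, 37, -47] -> [-32, -4, -24, 12] -> [12] -> [12] -> 0
  [-46, -24, 26] -> [-46, -24, 26] -> [26] -> [26] -> 0
  [19, -43, 41, 28, 33, -2, -3, -6, 34, 37] -> [19, -43, 41, 28] -> [19, 41, 28] -> [19, 28, 41] -> 2
  [15, -40, -50] -> [15, -40, -50] -> [15] -> [15] -> 1
  [2, -20, -5] -> [2, -20, -5] -> [] -> [] -> 0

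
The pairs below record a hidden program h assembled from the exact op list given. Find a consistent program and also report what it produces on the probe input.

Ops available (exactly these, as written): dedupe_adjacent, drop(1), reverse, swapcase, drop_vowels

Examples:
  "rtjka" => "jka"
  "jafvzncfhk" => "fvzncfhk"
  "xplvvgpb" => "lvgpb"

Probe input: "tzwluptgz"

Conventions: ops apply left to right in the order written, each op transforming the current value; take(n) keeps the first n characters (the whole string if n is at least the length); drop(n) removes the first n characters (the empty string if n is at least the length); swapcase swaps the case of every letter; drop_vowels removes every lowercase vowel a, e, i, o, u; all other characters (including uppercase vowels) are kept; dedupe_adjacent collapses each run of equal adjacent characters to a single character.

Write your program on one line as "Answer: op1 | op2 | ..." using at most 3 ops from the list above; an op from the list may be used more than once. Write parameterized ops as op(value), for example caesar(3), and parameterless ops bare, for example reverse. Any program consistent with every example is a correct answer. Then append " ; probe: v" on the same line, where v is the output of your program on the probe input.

drop(1) | dedupe_adjacent | drop(1) ; probe: "wluptgz"

Check, running the answer program on each example:
  "rtjka" -> "tjka" -> "tjka" -> "jka"
  "jafvzncfhk" -> "afvzncfhk" -> "afvzncfhk" -> "fvzncfhk"
  "xplvvgpb" -> "plvvgpb" -> "plvgpb" -> "lvgpb"
  probe: "tzwluptgz" -> "zwluptgz" -> "zwluptgz" -> "wluptgz"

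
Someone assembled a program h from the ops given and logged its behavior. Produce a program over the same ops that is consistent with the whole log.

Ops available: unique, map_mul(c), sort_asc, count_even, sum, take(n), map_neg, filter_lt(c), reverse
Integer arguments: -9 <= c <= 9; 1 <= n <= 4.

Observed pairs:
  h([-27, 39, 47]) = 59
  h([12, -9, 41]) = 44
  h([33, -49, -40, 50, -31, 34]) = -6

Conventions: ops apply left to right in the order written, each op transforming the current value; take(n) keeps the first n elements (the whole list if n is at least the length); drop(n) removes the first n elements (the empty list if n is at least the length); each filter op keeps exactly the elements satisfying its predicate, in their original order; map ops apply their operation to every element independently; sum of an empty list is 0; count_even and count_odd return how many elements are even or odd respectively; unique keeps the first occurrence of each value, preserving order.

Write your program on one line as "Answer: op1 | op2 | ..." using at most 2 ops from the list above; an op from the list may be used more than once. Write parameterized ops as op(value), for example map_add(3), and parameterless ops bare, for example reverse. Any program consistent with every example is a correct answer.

take(4) | sum

Check, running the answer program on each example:
  [-27, 39, 47] -> [-27, 39, 47] -> 59
  [12, -9, 41] -> [12, -9, 41] -> 44
  [33, -49, -40, 50, -31, 34] -> [33, -49, -40, 50] -> -6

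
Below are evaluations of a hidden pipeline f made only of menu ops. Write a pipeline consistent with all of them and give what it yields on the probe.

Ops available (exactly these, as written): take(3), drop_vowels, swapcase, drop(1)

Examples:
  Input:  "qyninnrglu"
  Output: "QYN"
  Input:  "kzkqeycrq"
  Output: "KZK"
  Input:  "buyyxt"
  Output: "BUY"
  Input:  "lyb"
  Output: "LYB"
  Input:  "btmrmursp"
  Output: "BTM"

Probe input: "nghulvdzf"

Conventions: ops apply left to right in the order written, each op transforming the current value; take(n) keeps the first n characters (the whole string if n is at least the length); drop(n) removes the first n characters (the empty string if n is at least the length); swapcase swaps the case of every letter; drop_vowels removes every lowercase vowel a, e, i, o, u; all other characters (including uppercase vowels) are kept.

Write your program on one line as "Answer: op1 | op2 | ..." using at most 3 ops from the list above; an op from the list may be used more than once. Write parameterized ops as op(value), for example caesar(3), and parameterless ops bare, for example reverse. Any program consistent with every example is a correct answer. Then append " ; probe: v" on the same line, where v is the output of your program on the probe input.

swapcase | take(3) ; probe: "NGH"

Check, running the answer program on each example:
  "qyninnrglu" -> "QYNINNRGLU" -> "QYN"
  "kzkqeycrq" -> "KZKQEYCRQ" -> "KZK"
  "buyyxt" -> "BUYYXT" -> "BUY"
  "lyb" -> "LYB" -> "LYB"
  "btmrmursp" -> "BTMRMURSP" -> "BTM"
  probe: "nghulvdzf" -> "NGHULVDZF" -> "NGH"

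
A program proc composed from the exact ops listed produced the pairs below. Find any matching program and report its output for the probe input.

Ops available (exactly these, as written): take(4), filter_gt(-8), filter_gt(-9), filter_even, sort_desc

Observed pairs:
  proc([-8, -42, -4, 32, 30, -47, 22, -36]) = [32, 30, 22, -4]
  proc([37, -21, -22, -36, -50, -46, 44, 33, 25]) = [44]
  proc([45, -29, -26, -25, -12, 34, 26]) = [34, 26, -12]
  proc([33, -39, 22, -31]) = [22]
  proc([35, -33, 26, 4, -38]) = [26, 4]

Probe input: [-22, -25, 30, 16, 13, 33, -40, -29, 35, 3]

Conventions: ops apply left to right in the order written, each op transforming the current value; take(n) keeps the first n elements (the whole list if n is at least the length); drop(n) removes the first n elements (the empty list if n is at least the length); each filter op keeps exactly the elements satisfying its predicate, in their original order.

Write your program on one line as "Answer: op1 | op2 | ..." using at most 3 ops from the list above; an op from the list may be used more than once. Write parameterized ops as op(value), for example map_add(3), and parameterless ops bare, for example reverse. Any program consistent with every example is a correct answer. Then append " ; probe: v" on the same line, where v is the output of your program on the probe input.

sort_desc | take(4) | filter_even ; probe: [30, 16]

Check, running the answer program on each example:
  [-8, -42, -4, 32, 30, -47, 22, -36] -> [32, 30, 22, -4, -8, -36, -42, -47] -> [32, 30, 22, -4] -> [32, 30, 22, -4]
  [37, -21, -22, -36, -50, -46, 44, 33, 25] -> [44, 37, 33, 25, -21, -22, -36, -46, -50] -> [44, 37, 33, 25] -> [44]
  [45, -29, -26, -25, -12, 34, 26] -> [45, 34, 26, -12, -25, -26, -29] -> [45, 34, 26, -12] -> [34, 26, -12]
  [33, -39, 22, -31] -> [33, 22, -31, -39] -> [33, 22, -31, -39] -> [22]
  [35, -33, 26, 4, -38] -> [35, 26, 4, -33, -38] -> [35, 26, 4, -33] -> [26, 4]
  probe: [-22, -25, 30, 16, 13, 33, -40, -29, 35, 3] -> [35, 33, 30, 16, 13, 3, -22, -25, -29, -40] -> [35, 33, 30, 16] -> [30, 16]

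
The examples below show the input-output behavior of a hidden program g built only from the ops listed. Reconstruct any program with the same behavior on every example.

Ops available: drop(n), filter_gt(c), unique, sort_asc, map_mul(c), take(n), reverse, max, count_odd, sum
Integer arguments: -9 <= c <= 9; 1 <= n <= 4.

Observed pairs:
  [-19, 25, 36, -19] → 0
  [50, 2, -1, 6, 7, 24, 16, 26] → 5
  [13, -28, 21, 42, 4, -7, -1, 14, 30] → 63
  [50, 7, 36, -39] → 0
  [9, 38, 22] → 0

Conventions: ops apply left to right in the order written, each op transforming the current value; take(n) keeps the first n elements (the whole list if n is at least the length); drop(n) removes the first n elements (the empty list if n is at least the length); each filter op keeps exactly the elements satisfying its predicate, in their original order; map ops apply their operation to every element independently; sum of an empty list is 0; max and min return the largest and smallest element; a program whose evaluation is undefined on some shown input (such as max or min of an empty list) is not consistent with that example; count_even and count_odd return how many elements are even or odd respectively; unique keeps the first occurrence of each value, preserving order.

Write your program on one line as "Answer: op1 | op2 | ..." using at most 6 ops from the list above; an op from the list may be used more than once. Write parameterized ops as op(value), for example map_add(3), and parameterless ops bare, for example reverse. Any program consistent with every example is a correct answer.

unique | reverse | filter_gt(-2) | drop(4) | take(2) | sum

Check, running the answer program on each example:
  [-19, 25, 36, -19] -> [-19, 25, 36] -> [36, 25, -19] -> [36, 25] -> [] -> [] -> 0
  [50, 2, -1, 6, 7, 24, 16, 26] -> [50, 2, -1, 6, 7, 24, 16, 26] -> [26, 16, 24, 7, 6, -1, 2, 50] -> [26, 16, 24, 7, 6, -1, 2, 50] -> [6, -1, 2, 50] -> [6, -1] -> 5
  [13, -28, 21, 42, 4, -7, -1, 14, 30] -> [13, -28, 21, 42, 4, -7, -1, 14, 30] -> [30, 14, -1, -7, 4, 42, 21, -28, 13] -> [30, 14, -1, 4, 42, 21, 13] -> [42, 21, 13] -> [42, 21] -> 63
  [50, 7, 36, -39] -> [50, 7, 36, -39] -> [-39, 36, 7, 50] -> [36, 7, 50] -> [] -> [] -> 0
  [9, 38, 22] -> [9, 38, 22] -> [22, 38, 9] -> [22, 38, 9] -> [] -> [] -> 0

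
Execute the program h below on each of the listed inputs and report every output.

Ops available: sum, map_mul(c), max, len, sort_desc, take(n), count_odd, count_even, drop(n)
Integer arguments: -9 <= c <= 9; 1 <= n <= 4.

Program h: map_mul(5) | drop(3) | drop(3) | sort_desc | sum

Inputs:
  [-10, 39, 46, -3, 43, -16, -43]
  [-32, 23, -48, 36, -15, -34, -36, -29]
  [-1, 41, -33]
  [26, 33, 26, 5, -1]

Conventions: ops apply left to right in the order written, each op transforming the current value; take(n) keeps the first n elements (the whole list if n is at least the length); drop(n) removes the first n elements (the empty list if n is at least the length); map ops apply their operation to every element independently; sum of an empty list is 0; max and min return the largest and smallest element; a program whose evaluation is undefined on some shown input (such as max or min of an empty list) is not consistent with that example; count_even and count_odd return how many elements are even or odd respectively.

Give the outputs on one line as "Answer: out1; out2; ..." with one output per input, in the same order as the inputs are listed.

Execution, op by op:
  [-10, 39, 46, -3, 43, -16, -43] -> [-50, 195, 230, -15, 215, -80, -215] -> [-15, 215, -80, -215] -> [-215] -> [-215] -> -215
  [-32, 23, -48, 36, -15, -34, -36, -29] -> [-160, 115, -240, 180, -75, -170, -180, -145] -> [180, -75, -170, -180, -145] -> [-180, -145] -> [-145, -180] -> -325
  [-1, 41, -33] -> [-5, 205, -165] -> [] -> [] -> [] -> 0
  [26, 33, 26, 5, -1] -> [130, 165, 130, 25, -5] -> [25, -5] -> [] -> [] -> 0

-215; -325; 0; 0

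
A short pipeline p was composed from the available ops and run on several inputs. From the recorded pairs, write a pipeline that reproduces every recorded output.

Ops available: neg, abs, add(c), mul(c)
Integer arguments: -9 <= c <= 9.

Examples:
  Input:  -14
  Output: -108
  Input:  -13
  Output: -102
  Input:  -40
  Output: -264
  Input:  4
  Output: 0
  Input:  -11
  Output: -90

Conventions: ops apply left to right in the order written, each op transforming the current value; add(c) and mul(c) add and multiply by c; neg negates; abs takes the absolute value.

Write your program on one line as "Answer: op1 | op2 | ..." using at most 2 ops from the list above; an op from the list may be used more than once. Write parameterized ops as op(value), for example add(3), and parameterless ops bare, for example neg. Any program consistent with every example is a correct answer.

add(-4) | mul(6)

Check, running the answer program on each example:
  -14 -> -18 -> -108
  -13 -> -17 -> -102
  -40 -> -44 -> -264
  4 -> 0 -> 0
  -11 -> -15 -> -90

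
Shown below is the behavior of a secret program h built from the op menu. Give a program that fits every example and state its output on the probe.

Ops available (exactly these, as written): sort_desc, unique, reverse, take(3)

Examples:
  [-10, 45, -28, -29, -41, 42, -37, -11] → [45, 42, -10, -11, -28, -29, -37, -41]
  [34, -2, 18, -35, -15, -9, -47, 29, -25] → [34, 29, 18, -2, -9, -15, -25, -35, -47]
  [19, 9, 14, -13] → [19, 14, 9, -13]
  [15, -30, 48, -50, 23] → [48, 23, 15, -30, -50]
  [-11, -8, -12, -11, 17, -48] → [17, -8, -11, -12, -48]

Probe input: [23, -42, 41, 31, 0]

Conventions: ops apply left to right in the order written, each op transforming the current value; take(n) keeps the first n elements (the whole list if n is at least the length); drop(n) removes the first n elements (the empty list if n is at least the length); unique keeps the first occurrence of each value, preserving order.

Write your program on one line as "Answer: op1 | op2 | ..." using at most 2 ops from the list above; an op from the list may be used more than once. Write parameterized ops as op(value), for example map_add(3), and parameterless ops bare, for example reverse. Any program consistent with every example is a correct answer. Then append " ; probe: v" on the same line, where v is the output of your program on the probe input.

sort_desc | unique ; probe: [41, 31, 23, 0, -42]

Check, running the answer program on each example:
  [-10, 45, -28, -29, -41, 42, -37, -11] -> [45, 42, -10, -11, -28, -29, -37, -41] -> [45, 42, -10, -11, -28, -29, -37, -41]
  [34, -2, 18, -35, -15, -9, -47, 29, -25] -> [34, 29, 18, -2, -9, -15, -25, -35, -47] -> [34, 29, 18, -2, -9, -15, -25, -35, -47]
  [19, 9, 14, -13] -> [19, 14, 9, -13] -> [19, 14, 9, -13]
  [15, -30, 48, -50, 23] -> [48, 23, 15, -30, -50] -> [48, 23, 15, -30, -50]
  [-11, -8, -12, -11, 17, -48] -> [17, -8, -11, -11, -12, -48] -> [17, -8, -11, -12, -48]
  probe: [23, -42, 41, 31, 0] -> [41, 31, 23, 0, -42] -> [41, 31, 23, 0, -42]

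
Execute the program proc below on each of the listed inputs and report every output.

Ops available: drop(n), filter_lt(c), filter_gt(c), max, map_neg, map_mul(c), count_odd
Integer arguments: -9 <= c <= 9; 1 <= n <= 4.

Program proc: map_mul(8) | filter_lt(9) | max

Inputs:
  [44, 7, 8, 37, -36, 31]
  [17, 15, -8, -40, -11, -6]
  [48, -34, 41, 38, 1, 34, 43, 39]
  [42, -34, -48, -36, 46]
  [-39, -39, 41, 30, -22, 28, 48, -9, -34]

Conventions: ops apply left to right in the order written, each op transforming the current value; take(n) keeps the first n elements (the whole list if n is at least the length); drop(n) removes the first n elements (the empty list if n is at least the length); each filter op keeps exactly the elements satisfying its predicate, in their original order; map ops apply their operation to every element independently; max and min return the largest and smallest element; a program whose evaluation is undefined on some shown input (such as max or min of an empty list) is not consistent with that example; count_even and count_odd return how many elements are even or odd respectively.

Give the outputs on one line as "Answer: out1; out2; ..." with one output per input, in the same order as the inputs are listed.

Execution, op by op:
  [44, 7, 8, 37, -36, 31] -> [352, 56, 64, 296, -288, 248] -> [-288] -> -288
  [17, 15, -8, -40, -11, -6] -> [136, 120, -64, -320, -88, -48] -> [-64, -320, -88, -48] -> -48
  [48, -34, 41, 38, 1, 34, 43, 39] -> [384, -272, 328, 304, 8, 272, 344, 312] -> [-272, 8] -> 8
  [42, -34, -48, -36, 46] -> [336, -272, -384, -288, 368] -> [-272, -384, -288] -> -272
  [-39, -39, 41, 30, -22, 28, 48, -9, -34] -> [-312, -312, 328, 240, -176, 224, 384, -72, -272] -> [-312, -312, -176, -72, -272] -> -72

-288; -48; 8; -272; -72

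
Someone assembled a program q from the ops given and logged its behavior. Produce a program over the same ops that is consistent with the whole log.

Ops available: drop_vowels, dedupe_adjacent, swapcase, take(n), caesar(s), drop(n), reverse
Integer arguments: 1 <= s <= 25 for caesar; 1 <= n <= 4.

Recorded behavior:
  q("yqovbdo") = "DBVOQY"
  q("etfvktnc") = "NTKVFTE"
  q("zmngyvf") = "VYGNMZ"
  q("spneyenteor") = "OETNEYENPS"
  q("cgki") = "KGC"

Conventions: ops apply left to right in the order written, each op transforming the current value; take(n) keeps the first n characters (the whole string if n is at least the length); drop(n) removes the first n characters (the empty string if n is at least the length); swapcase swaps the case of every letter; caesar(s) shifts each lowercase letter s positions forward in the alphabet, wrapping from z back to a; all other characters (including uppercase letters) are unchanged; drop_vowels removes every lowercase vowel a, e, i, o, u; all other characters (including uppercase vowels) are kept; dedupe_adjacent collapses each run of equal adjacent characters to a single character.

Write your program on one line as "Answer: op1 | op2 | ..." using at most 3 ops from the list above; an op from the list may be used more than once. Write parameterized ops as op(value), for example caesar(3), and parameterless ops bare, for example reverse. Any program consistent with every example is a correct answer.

reverse | swapcase | drop(1)

Check, running the answer program on each example:
  "yqovbdo" -> "odbvoqy" -> "ODBVOQY" -> "DBVOQY"
  "etfvktnc" -> "cntkvfte" -> "CNTKVFTE" -> "NTKVFTE"
  "zmngyvf" -> "fvygnmz" -> "FVYGNMZ" -> "VYGNMZ"
  "spneyenteor" -> "roetneyenps" -> "ROETNEYENPS" -> "OETNEYENPS"
  "cgki" -> "ikgc" -> "IKGC" -> "KGC"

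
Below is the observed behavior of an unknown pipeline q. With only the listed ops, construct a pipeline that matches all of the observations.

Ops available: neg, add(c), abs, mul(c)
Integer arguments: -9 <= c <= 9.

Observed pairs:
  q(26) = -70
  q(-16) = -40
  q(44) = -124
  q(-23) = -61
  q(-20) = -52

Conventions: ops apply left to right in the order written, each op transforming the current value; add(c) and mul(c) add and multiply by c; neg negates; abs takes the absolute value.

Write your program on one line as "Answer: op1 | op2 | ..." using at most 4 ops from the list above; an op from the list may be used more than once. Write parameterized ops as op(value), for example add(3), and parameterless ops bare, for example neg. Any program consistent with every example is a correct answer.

abs | neg | mul(3) | add(8)

Check, running the answer program on each example:
  26 -> 26 -> -26 -> -78 -> -70
  -16 -> 16 -> -16 -> -48 -> -40
  44 -> 44 -> -44 -> -132 -> -124
  -23 -> 23 -> -23 -> -69 -> -61
  -20 -> 20 -> -20 -> -60 -> -52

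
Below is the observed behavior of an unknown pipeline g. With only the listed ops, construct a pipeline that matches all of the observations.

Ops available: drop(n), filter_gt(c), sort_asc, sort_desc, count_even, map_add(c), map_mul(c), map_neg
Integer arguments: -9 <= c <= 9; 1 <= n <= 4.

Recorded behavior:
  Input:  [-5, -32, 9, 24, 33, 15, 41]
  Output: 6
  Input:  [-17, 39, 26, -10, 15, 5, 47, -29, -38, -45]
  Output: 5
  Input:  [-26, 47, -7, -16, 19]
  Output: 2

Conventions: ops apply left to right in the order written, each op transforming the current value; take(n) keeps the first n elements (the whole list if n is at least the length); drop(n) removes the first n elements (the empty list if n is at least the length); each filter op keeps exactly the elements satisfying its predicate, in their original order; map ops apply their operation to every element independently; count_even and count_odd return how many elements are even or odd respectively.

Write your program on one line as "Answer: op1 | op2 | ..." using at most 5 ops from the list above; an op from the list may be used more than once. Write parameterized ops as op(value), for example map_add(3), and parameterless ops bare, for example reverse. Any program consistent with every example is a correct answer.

filter_gt(-7) | map_add(4) | map_mul(8) | count_even

Check, running the answer program on each example:
  [-5, -32, 9, 24, 33, 15, 41] -> [-5, 9, 24, 33, 15, 41] -> [-1, 13, 28, 37, 19, 45] -> [-8, 104, 224, 296, 152, 360] -> 6
  [-17, 39, 26, -10, 15, 5, 47, -29, -38, -45] -> [39, 26, 15, 5, 47] -> [43, 30, 19, 9, 51] -> [344, 240, 152, 72, 408] -> 5
  [-26, 47, -7, -16, 19] -> [47, 19] -> [51, 23] -> [408, 184] -> 2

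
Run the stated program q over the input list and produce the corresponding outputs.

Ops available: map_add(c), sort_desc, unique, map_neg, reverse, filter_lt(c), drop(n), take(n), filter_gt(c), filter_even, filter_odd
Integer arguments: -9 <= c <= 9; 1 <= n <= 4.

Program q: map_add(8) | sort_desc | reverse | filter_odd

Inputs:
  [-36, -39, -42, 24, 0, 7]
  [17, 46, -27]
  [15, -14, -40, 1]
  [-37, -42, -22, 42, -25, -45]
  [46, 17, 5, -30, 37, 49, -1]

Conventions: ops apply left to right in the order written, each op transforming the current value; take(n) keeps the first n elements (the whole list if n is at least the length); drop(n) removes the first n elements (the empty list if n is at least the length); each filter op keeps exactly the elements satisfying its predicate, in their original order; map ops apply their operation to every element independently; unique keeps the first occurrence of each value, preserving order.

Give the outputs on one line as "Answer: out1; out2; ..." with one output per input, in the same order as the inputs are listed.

Execution, op by op:
  [-36, -39, -42, 24, 0, 7] -> [-28, -31, -34, 32, 8, 15] -> [32, 15, 8, -28, -31, -34] -> [-34, -31, -28, 8, 15, 32] -> [-31, 15]
  [17, 46, -27] -> [25, 54, -19] -> [54, 25, -19] -> [-19, 25, 54] -> [-19, 25]
  [15, -14, -40, 1] -> [23, -6, -32, 9] -> [23, 9, -6, -32] -> [-32, -6, 9, 23] -> [9, 23]
  [-37, -42, -22, 42, -25, -45] -> [-29, -34, -14, 50, -17, -37] -> [50, -14, -17, -29, -34, -37] -> [-37, -34, -29, -17, -14, 50] -> [-37, -29, -17]
  [46, 17, 5, -30, 37, 49, -1] -> [54, 25, 13, -22, 45, 57, 7] -> [57, 54, 45, 25, 13, 7, -22] -> [-22, 7, 13, 25, 45, 54, 57] -> [7, 13, 25, 45, 57]

[-31, 15]; [-19, 25]; [9, 23]; [-37, -29, -17]; [7, 13, 25, 45, 57]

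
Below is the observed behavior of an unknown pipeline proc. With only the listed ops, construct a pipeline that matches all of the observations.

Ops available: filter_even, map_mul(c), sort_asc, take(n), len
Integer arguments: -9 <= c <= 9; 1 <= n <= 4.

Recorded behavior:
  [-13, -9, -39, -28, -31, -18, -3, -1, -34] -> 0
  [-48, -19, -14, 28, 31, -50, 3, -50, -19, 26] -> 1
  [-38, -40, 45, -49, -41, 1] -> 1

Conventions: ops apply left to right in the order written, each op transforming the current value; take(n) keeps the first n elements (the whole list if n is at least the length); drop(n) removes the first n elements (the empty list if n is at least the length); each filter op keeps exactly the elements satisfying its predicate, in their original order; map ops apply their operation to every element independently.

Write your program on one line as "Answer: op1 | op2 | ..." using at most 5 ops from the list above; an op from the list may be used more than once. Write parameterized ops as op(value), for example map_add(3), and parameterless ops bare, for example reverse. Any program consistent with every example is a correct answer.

map_mul(-7) | take(1) | filter_even | len

Check, running the answer program on each example:
  [-13, -9, -39, -28, -31, -18, -3, -1, -34] -> [91, 63, 273, 196, 217, 126, 21, 7, 238] -> [91] -> [] -> 0
  [-48, -19, -14, 28, 31, -50, 3, -50, -19, 26] -> [336, 133, 98, -196, -217, 350, -21, 350, 133, -182] -> [336] -> [336] -> 1
  [-38, -40, 45, -49, -41, 1] -> [266, 280, -315, 343, 287, -7] -> [266] -> [266] -> 1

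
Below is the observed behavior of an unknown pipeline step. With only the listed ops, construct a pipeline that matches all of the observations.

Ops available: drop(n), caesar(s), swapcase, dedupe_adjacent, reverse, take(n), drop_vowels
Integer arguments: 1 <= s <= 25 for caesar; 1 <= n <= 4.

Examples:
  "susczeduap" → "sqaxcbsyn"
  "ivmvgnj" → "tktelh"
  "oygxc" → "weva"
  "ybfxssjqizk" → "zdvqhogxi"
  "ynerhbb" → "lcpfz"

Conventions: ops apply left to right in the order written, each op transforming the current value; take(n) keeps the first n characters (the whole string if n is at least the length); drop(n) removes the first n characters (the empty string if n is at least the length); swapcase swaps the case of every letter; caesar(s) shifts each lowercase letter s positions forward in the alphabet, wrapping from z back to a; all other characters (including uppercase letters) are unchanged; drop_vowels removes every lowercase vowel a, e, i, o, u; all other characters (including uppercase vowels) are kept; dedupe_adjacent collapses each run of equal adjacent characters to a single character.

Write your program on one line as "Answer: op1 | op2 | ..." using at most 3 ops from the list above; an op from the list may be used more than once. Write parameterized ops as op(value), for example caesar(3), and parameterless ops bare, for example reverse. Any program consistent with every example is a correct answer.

drop(1) | dedupe_adjacent | caesar(24)

Check, running the answer program on each example:
  "susczeduap" -> "usczeduap" -> "usczeduap" -> "sqaxcbsyn"
  "ivmvgnj" -> "vmvgnj" -> "vmvgnj" -> "tktelh"
  "oygxc" -> "ygxc" -> "ygxc" -> "weva"
  "ybfxssjqizk" -> "bfxssjqizk" -> "bfxsjqizk" -> "zdvqhogxi"
  "ynerhbb" -> "nerhbb" -> "nerhb" -> "lcpfz"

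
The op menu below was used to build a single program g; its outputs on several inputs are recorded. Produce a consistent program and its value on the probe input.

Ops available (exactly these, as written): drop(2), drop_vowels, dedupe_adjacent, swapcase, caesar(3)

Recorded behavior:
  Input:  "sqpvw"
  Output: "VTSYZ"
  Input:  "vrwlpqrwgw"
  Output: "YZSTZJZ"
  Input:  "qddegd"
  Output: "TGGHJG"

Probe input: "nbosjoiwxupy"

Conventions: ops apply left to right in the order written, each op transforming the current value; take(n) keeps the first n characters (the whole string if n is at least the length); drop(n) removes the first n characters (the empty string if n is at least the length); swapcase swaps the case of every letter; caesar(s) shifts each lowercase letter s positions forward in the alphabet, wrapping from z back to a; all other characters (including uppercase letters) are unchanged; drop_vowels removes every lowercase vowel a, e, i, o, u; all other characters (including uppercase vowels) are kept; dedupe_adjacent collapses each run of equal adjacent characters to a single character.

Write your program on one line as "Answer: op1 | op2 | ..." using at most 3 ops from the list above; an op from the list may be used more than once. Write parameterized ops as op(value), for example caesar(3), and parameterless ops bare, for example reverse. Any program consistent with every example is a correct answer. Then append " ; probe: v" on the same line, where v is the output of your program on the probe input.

caesar(3) | drop_vowels | swapcase ; probe: "QRVMRLZXSB"

Check, running the answer program on each example:
  "sqpvw" -> "vtsyz" -> "vtsyz" -> "VTSYZ"
  "vrwlpqrwgw" -> "yuzostuzjz" -> "yzstzjz" -> "YZSTZJZ"
  "qddegd" -> "tgghjg" -> "tgghjg" -> "TGGHJG"
  probe: "nbosjoiwxupy" -> "qervmrlzaxsb" -> "qrvmrlzxsb" -> "QRVMRLZXSB"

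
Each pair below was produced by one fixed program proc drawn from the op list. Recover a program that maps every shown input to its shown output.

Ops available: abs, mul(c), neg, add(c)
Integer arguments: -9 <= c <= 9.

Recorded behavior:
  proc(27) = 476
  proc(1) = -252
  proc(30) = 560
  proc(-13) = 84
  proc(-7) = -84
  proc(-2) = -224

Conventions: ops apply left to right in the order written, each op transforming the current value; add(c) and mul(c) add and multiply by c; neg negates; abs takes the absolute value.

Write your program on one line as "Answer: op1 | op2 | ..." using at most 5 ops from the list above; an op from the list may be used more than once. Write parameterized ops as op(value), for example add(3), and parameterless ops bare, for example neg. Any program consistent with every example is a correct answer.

abs | add(-7) | add(-3) | mul(7) | mul(4)

Check, running the answer program on each example:
  27 -> 27 -> 20 -> 17 -> 119 -> 476
  1 -> 1 -> -6 -> -9 -> -63 -> -252
  30 -> 30 -> 23 -> 20 -> 140 -> 560
  -13 -> 13 -> 6 -> 3 -> 21 -> 84
  -7 -> 7 -> 0 -> -3 -> -21 -> -84
  -2 -> 2 -> -5 -> -8 -> -56 -> -224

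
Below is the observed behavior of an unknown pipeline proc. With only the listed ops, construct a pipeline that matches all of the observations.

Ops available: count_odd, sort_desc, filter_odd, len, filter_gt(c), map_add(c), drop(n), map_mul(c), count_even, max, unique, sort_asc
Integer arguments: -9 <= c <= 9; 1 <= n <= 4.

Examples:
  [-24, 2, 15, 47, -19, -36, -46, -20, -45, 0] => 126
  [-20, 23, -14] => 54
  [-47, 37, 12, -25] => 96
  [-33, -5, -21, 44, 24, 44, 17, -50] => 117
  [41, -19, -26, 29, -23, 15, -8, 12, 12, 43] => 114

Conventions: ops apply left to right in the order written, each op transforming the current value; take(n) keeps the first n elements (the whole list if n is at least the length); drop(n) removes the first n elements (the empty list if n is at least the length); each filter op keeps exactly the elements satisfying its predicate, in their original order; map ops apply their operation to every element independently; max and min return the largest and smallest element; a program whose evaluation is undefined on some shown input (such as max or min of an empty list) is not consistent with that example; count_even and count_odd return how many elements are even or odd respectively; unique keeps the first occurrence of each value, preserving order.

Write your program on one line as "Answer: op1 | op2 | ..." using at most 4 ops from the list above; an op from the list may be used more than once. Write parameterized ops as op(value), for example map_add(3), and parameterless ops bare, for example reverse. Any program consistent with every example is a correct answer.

map_add(-5) | map_mul(3) | filter_gt(4) | max

Check, running the answer program on each example:
  [-24, 2, 15, 47, -19, -36, -46, -20, -45, 0] -> [-29, -3, 10, 42, -24, -41, -51, -25, -50, -5] -> [-87, -9, 30, 126, -72, -123, -153, -75, -150, -15] -> [30, 126] -> 126
  [-20, 23, -14] -> [-25, 18, -19] -> [-75, 54, -57] -> [54] -> 54
  [-47, 37, 12, -25] -> [-52, 32, 7, -30] -> [-156, 96, 21, -90] -> [96, 21] -> 96
  [-33, -5, -21, 44, 24, 44, 17, -50] -> [-38, -10, -26, 39, 19, 39, 12, -55] -> [-114, -30, -78, 117, 57, 117, 36, -165] -> [117, 57, 117, 36] -> 117
  [41, -19, -26, 29, -23, 15, -8, 12, 12, 43] -> [36, -24, -31, 24, -28, 10, -13, 7, 7, 38] -> [108, -72, -93, 72, -84, 30, -39, 21, 21, 114] -> [108, 72, 30, 21, 21, 114] -> 114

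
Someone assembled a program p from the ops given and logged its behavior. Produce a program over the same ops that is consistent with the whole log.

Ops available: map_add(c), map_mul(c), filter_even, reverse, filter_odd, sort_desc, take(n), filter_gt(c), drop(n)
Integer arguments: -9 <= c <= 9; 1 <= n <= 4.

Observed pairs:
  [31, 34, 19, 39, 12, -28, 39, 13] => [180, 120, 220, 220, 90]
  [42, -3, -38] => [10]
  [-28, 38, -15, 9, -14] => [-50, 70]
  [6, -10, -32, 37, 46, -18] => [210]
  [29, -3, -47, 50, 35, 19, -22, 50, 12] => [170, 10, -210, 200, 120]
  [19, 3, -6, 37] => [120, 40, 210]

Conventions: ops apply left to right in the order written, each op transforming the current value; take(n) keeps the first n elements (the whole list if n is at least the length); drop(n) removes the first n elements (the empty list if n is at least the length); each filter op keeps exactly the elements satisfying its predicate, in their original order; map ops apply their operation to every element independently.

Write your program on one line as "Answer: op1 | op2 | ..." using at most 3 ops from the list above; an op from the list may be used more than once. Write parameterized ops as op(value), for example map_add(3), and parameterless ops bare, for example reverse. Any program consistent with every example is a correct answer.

filter_odd | map_add(5) | map_mul(5)

Check, running the answer program on each example:
  [31, 34, 19, 39, 12, -28, 39, 13] -> [31, 19, 39, 39, 13] -> [36, 24, 44, 44, 18] -> [180, 120, 220, 220, 90]
  [42, -3, -38] -> [-3] -> [2] -> [10]
  [-28, 38, -15, 9, -14] -> [-15, 9] -> [-10, 14] -> [-50, 70]
  [6, -10, -32, 37, 46, -18] -> [37] -> [42] -> [210]
  [29, -3, -47, 50, 35, 19, -22, 50, 12] -> [29, -3, -47, 35, 19] -> [34, 2, -42, 40, 24] -> [170, 10, -210, 200, 120]
  [19, 3, -6, 37] -> [19, 3, 37] -> [24, 8, 42] -> [120, 40, 210]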